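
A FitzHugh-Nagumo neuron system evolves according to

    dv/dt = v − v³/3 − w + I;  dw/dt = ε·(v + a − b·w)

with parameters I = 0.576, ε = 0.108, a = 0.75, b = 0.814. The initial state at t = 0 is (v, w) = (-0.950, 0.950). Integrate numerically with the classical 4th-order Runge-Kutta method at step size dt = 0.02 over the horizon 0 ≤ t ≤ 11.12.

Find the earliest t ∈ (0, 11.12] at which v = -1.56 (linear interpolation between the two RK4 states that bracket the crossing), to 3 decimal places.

t=0.000: state=(-0.950, 0.950)
step 1 (dt=0.02): k1=(-1.038, -0.105), k2=(-1.038, -0.106), k3=(-1.038, -0.106), k4=(-1.038, -0.107); state += dt/6·(k1+2k2+2k3+k4)
t=0.020: state=(-0.971, 0.948)
t=0.040: state=(-0.992, 0.946)
t=0.060: state=(-1.012, 0.944)
continuing one RK4 step at a time; state shown every 25 steps (Δt=0.5):
t=0.500: state=(-1.423, 0.885)
t=0.700: state=(-1.558, 0.854)
next step: t=0.720: state=(-1.569, 0.851) — v has crossed -1.56
linear interpolation between t=0.700 (-1.55784) and t=0.720 (-1.56916) → t≈0.704

t = 0.704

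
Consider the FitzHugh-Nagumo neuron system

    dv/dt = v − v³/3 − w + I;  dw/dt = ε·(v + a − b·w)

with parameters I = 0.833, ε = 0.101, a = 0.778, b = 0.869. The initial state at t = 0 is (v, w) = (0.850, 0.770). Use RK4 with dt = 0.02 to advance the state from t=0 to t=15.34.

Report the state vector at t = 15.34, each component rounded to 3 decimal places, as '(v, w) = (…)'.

(v, w) = (-1.826, 0.958)

t=0.000: state=(0.850, 0.770)
step 1 (dt=0.02): k1=(0.708, 0.097), k2=(0.709, 0.097), k3=(0.709, 0.097), k4=(0.710, 0.098); state += dt/6·(k1+2k2+2k3+k4)
t=0.020: state=(0.864, 0.772)
t=0.040: state=(0.878, 0.774)
t=0.060: state=(0.893, 0.776)
continuing one RK4 step at a time; state shown every 25 steps (Δt=0.5):
t=0.500: state=(1.196, 0.826)
t=1.000: state=(1.450, 0.895)
t=1.500: state=(1.573, 0.970)
t=2.000: state=(1.607, 1.046)
t=2.500: state=(1.596, 1.119)
t=3.000: state=(1.567, 1.187)
t=3.500: state=(1.529, 1.251)
t=4.000: state=(1.487, 1.310)
t=4.500: state=(1.443, 1.365)
t=5.000: state=(1.397, 1.415)
t=5.500: state=(1.349, 1.460)
t=6.000: state=(1.300, 1.502)
t=6.500: state=(1.248, 1.539)
t=7.000: state=(1.194, 1.571)
t=7.500: state=(1.136, 1.600)
t=8.000: state=(1.074, 1.624)
t=8.500: state=(1.005, 1.644)
t=9.000: state=(0.928, 1.660)
t=9.500: state=(0.839, 1.671)
t=10.000: state=(0.730, 1.676)
t=10.500: state=(0.591, 1.676)
t=11.000: state=(0.400, 1.667)
t=11.500: state=(0.117, 1.647)
t=12.000: state=(-0.324, 1.610)
t=12.500: state=(-0.960, 1.548)
t=13.000: state=(-1.566, 1.457)
t=13.500: state=(-1.845, 1.347)
t=14.000: state=(-1.901, 1.235)
t=14.500: state=(-1.886, 1.126)
t=15.000: state=(-1.852, 1.024)
t=15.340: state=(-1.826, 0.958)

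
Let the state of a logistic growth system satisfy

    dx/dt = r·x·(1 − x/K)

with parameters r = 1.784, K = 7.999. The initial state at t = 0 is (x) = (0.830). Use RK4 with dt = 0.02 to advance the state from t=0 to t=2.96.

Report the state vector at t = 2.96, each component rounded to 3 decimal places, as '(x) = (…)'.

(x) = (7.662)

t=0.000: state=(0.830)
step 1 (dt=0.02): k1=(1.327), k2=(1.346), k3=(1.346), k4=(1.365); state += dt/6·(k1+2k2+2k3+k4)
t=0.020: state=(0.857)
t=0.040: state=(0.885)
t=0.060: state=(0.913)
continuing one RK4 step at a time; state shown every 5 steps (Δt=0.1):
t=0.100: state=(0.972)
t=0.200: state=(1.135)
t=0.300: state=(1.320)
t=0.400: state=(1.529)
t=0.500: state=(1.762)
t=0.600: state=(2.019)
t=0.700: state=(2.300)
t=0.800: state=(2.603)
t=0.900: state=(2.926)
t=1.000: state=(3.264)
t=1.100: state=(3.613)
t=1.200: state=(3.969)
t=1.300: state=(4.325)
t=1.400: state=(4.676)
t=1.500: state=(5.016)
t=1.600: state=(5.342)
t=1.700: state=(5.648)
t=1.800: state=(5.933)
t=1.900: state=(6.195)
t=2.000: state=(6.432)
t=2.100: state=(6.644)
t=2.200: state=(6.834)
t=2.300: state=(7.000)
t=2.400: state=(7.146)
t=2.500: state=(7.273)
t=2.600: state=(7.382)
t=2.700: state=(7.476)
t=2.800: state=(7.557)
t=2.900: state=(7.626)
t=2.960: state=(7.662)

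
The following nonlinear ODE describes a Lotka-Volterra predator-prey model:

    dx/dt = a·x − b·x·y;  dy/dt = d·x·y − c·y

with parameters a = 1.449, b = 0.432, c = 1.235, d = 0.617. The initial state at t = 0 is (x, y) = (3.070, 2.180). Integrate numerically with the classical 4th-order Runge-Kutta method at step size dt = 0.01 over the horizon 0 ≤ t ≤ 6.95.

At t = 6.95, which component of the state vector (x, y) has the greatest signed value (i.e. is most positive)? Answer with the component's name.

t=0.000: state=(3.070, 2.180)
step 1 (dt=0.01): k1=(1.557, 1.437), k2=(1.552, 1.452), k3=(1.552, 1.452), k4=(1.546, 1.468); state += dt/6·(k1+2k2+2k3+k4)
t=0.010: state=(3.086, 2.195)
t=0.020: state=(3.101, 2.209)
t=0.030: state=(3.116, 2.224)
continuing one RK4 step at a time; state shown every 25 steps (Δt=0.25):
t=0.250: state=(3.406, 2.642)
t=0.500: state=(3.551, 3.329)
t=0.750: state=(3.401, 4.197)
t=1.000: state=(2.961, 5.049)
t=1.250: state=(2.384, 5.603)
t=1.500: state=(1.853, 5.697)
t=1.750: state=(1.459, 5.390)
t=2.000: state=(1.204, 4.853)
t=2.250: state=(1.058, 4.238)
t=2.500: state=(0.994, 3.642)
t=2.750: state=(0.992, 3.115)
t=3.000: state=(1.043, 2.675)
t=3.250: state=(1.145, 2.324)
t=3.500: state=(1.299, 2.059)
t=3.750: state=(1.510, 1.876)
t=4.000: state=(1.782, 1.775)
t=4.250: state=(2.117, 1.759)
t=4.500: state=(2.506, 1.844)
t=4.750: state=(2.920, 2.058)
t=5.000: state=(3.295, 2.444)
t=5.250: state=(3.527, 3.046)
t=5.500: state=(3.495, 3.859)
t=5.750: state=(3.153, 4.750)
t=6.000: state=(2.604, 5.446)
t=6.250: state=(2.038, 5.716)
t=6.500: state=(1.589, 5.542)
t=6.750: state=(1.284, 5.070)
t=6.950: state=(1.130, 4.594)
compare at T: x=1.130, y=4.594

largest component: y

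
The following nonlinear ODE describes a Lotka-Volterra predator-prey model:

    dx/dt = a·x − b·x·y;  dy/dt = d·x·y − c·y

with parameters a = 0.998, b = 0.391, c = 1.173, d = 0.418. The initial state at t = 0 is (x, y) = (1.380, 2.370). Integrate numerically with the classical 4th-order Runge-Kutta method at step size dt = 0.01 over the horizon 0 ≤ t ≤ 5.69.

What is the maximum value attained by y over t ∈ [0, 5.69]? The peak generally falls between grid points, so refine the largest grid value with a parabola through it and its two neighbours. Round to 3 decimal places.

max y = 4.748

t=0.000: state=(1.380, 2.370)
step 1 (dt=0.01): k1=(0.098, -1.413), k2=(0.102, -1.408), k3=(0.102, -1.408), k4=(0.106, -1.403); state += dt/6·(k1+2k2+2k3+k4)
t=0.010: state=(1.381, 2.356)
t=0.020: state=(1.382, 2.342)
t=0.030: state=(1.383, 2.328)
continuing one RK4 step at a time; state shown every 20 steps (Δt=0.2):
t=0.200: state=(1.415, 2.106)
t=0.400: state=(1.478, 1.880)
t=0.600: state=(1.570, 1.688)
t=0.800: state=(1.691, 1.530)
t=1.000: state=(1.841, 1.402)
t=1.200: state=(2.023, 1.303)
t=1.400: state=(2.237, 1.231)
t=1.600: state=(2.485, 1.186)
t=1.800: state=(2.768, 1.168)
t=2.000: state=(3.084, 1.179)
t=2.200: state=(3.428, 1.224)
t=2.400: state=(3.792, 1.309)
t=2.600: state=(4.158, 1.444)
t=2.800: state=(4.502, 1.640)
t=3.000: state=(4.786, 1.914)
t=3.200: state=(4.963, 2.277)
t=3.400: state=(4.985, 2.733)
t=3.600: state=(4.816, 3.261)
t=3.800: state=(4.460, 3.805)
t=4.000: state=(3.966, 4.283)
t=4.200: state=(3.416, 4.612)
t=4.400: state=(2.889, 4.745)
t=4.600: state=(2.436, 4.686)
t=4.800: state=(2.078, 4.473)
t=5.000: state=(1.809, 4.159)
t=5.200: state=(1.618, 3.794)
t=5.400: state=(1.490, 3.416)
t=5.600: state=(1.413, 3.049)
t=5.690: state=(1.393, 2.892)
largest grid value and its neighbours: y(4.420)=4.74770, y(4.430)=4.74812, y(4.440)=4.74807
parabola through these three points peaks at t≈4.434 with y≈4.74816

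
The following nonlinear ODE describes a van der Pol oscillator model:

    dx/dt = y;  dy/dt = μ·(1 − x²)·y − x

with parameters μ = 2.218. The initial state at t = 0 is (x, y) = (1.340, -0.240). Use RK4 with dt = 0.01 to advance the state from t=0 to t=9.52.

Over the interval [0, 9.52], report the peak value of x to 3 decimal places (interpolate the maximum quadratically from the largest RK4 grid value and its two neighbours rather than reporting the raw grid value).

t=0.000: state=(1.340, -0.240)
step 1 (dt=0.01): k1=(-0.240, -0.916), k2=(-0.245, -0.909), k3=(-0.245, -0.909), k4=(-0.249, -0.902); state += dt/6·(k1+2k2+2k3+k4)
t=0.010: state=(1.338, -0.249)
t=0.020: state=(1.335, -0.258)
t=0.030: state=(1.332, -0.267)
continuing one RK4 step at a time; state shown every 50 steps (Δt=0.5):
t=0.500: state=(1.124, -0.613)
t=1.000: state=(0.688, -1.237)
t=1.500: state=(-0.379, -3.445)
t=2.000: state=(-1.920, -1.037)
t=2.500: state=(-1.968, 0.253)
t=3.000: state=(-1.817, 0.335)
t=3.500: state=(-1.634, 0.398)
t=4.000: state=(-1.411, 0.507)
t=4.500: state=(-1.108, 0.742)
t=5.000: state=(-0.593, 1.472)
t=5.500: state=(0.695, 3.956)
t=6.000: state=(1.994, 0.464)
t=6.500: state=(1.953, -0.277)
t=7.000: state=(1.797, -0.341)
t=7.500: state=(1.611, -0.408)
t=8.000: state=(1.381, -0.525)
t=8.500: state=(1.063, -0.788)
t=9.000: state=(0.502, -1.645)
t=9.500: state=(-0.930, -4.084)
t=9.520: state=(-1.012, -4.075)
largest grid value and its neighbours: x(6.130)=2.02112, x(6.140)=2.02120, x(6.150)=2.02108
parabola through these three points peaks at t≈6.139 with x≈2.02120

max x = 2.021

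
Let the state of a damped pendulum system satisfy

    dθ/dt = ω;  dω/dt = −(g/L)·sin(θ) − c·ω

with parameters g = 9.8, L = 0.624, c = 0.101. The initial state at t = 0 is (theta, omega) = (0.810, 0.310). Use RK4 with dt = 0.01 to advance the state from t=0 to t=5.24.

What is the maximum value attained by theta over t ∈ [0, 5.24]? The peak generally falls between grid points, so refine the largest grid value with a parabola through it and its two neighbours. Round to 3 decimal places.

max theta = 0.814

t=0.000: state=(0.810, 0.310)
step 1 (dt=0.01): k1=(0.310, -11.406), k2=(0.253, -11.417), k3=(0.253, -11.414), k4=(0.196, -11.422); state += dt/6·(k1+2k2+2k3+k4)
t=0.010: state=(0.813, 0.196)
t=0.020: state=(0.814, 0.082)
t=0.030: state=(0.814, -0.033)
continuing one RK4 step at a time; state shown every 20 steps (Δt=0.2):
t=0.200: state=(0.649, -1.848)
t=0.400: state=(0.135, -3.041)
t=0.600: state=(-0.446, -2.473)
t=0.800: state=(-0.765, -0.580)
t=1.000: state=(-0.663, 1.548)
t=1.200: state=(-0.199, 2.865)
t=1.400: state=(0.370, 2.526)
t=1.600: state=(0.717, 0.799)
t=1.800: state=(0.666, -1.282)
t=2.000: state=(0.249, -2.683)
t=2.200: state=(-0.302, -2.539)
t=2.400: state=(-0.669, -0.972)
t=2.600: state=(-0.661, 1.048)
t=2.800: state=(-0.288, 2.503)
t=3.000: state=(0.243, 2.520)
t=3.200: state=(0.623, 1.106)
t=3.400: state=(0.649, -0.844)
t=3.600: state=(0.316, -2.330)
t=3.800: state=(-0.192, -2.480)
t=4.000: state=(-0.579, -1.206)
t=4.200: state=(-0.634, 0.670)
t=4.400: state=(-0.336, 2.168)
t=4.600: state=(0.149, 2.423)
t=4.800: state=(0.537, 1.277)
t=5.000: state=(0.616, -0.521)
t=5.200: state=(0.349, -2.017)
t=5.240: state=(0.265, -2.199)
largest grid value and its neighbours: theta(0.020)=0.81392, theta(0.030)=0.81416, theta(0.040)=0.81326
parabola through these three points peaks at t≈0.027 with theta≈0.81421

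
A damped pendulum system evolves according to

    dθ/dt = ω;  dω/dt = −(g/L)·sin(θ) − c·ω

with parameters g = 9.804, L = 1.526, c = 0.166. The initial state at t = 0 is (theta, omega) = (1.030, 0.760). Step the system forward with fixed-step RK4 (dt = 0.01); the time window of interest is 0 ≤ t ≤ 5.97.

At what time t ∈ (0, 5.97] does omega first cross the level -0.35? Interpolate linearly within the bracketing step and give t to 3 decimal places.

t = 0.196

t=0.000: state=(1.030, 0.760)
step 1 (dt=0.01): k1=(0.760, -5.634), k2=(0.732, -5.642), k3=(0.732, -5.641), k4=(0.704, -5.649); state += dt/6·(k1+2k2+2k3+k4)
t=0.010: state=(1.037, 0.704)
t=0.020: state=(1.044, 0.647)
t=0.030: state=(1.050, 0.590)
t=0.190: state=(1.072, -0.317)
next step: t=0.200: state=(1.069, -0.372) — omega has crossed -0.35
linear interpolation between t=0.190 (-0.31651) and t=0.200 (-0.37231) → t≈0.196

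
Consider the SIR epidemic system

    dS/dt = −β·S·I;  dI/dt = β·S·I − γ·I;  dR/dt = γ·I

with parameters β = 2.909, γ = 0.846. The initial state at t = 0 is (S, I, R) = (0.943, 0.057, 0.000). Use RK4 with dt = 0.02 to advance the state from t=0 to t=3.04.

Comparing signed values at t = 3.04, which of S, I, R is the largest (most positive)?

largest component: R

t=0.000: state=(0.943, 0.057, 0.000)
step 1 (dt=0.02): k1=(-0.156, 0.108, 0.048), k2=(-0.159, 0.110, 0.049), k3=(-0.159, 0.110, 0.049), k4=(-0.162, 0.112, 0.050); state += dt/6·(k1+2k2+2k3+k4)
t=0.020: state=(0.940, 0.059, 0.001)
t=0.040: state=(0.937, 0.061, 0.002)
t=0.060: state=(0.933, 0.064, 0.003)
continuing one RK4 step at a time; state shown every 5 steps (Δt=0.1):
t=0.100: state=(0.926, 0.069, 0.005)
t=0.200: state=(0.906, 0.082, 0.012)
t=0.300: state=(0.882, 0.098, 0.019)
t=0.400: state=(0.855, 0.116, 0.028)
t=0.500: state=(0.825, 0.136, 0.039)
t=0.600: state=(0.790, 0.159, 0.052)
t=0.700: state=(0.752, 0.182, 0.066)
t=0.800: state=(0.710, 0.207, 0.082)
t=0.900: state=(0.666, 0.233, 0.101)
t=1.000: state=(0.620, 0.258, 0.122)
t=1.100: state=(0.574, 0.282, 0.145)
t=1.200: state=(0.527, 0.304, 0.169)
t=1.300: state=(0.481, 0.323, 0.196)
t=1.400: state=(0.436, 0.339, 0.224)
t=1.500: state=(0.395, 0.352, 0.253)
t=1.600: state=(0.356, 0.361, 0.283)
t=1.700: state=(0.320, 0.366, 0.314)
t=1.800: state=(0.288, 0.367, 0.345)
t=1.900: state=(0.259, 0.365, 0.376)
t=2.000: state=(0.233, 0.360, 0.407)
t=2.100: state=(0.210, 0.353, 0.437)
t=2.200: state=(0.190, 0.344, 0.467)
t=2.300: state=(0.172, 0.333, 0.495)
t=2.400: state=(0.156, 0.321, 0.523)
t=2.500: state=(0.143, 0.308, 0.550)
t=2.600: state=(0.131, 0.294, 0.575)
t=2.700: state=(0.120, 0.281, 0.599)
t=2.800: state=(0.111, 0.267, 0.623)
t=2.900: state=(0.103, 0.253, 0.644)
t=3.000: state=(0.096, 0.239, 0.665)
t=3.040: state=(0.093, 0.234, 0.673)
compare at T: S=0.093, I=0.234, R=0.673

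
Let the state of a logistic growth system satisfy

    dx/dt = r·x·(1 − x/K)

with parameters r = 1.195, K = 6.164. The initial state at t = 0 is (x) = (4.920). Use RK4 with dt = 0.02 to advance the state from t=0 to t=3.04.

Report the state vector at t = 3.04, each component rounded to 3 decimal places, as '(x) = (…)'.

(x) = (6.123)

t=0.000: state=(4.920)
step 1 (dt=0.02): k1=(1.187), k2=(1.178), k3=(1.178), k4=(1.170); state += dt/6·(k1+2k2+2k3+k4)
t=0.020: state=(4.944)
t=0.040: state=(4.967)
t=0.060: state=(4.990)
continuing one RK4 step at a time; state shown every 5 steps (Δt=0.1):
t=0.100: state=(5.034)
t=0.200: state=(5.141)
t=0.300: state=(5.239)
t=0.400: state=(5.329)
t=0.500: state=(5.411)
t=0.600: state=(5.487)
t=0.700: state=(5.555)
t=0.800: state=(5.618)
t=0.900: state=(5.675)
t=1.000: state=(5.726)
t=1.100: state=(5.772)
t=1.200: state=(5.814)
t=1.300: state=(5.851)
t=1.400: state=(5.885)
t=1.500: state=(5.915)
t=1.600: state=(5.942)
t=1.700: state=(5.966)
t=1.800: state=(5.988)
t=1.900: state=(6.007)
t=2.000: state=(6.024)
t=2.100: state=(6.040)
t=2.200: state=(6.054)
t=2.300: state=(6.066)
t=2.400: state=(6.077)
t=2.500: state=(6.086)
t=2.600: state=(6.095)
t=2.700: state=(6.103)
t=2.800: state=(6.110)
t=2.900: state=(6.116)
t=3.000: state=(6.121)
t=3.040: state=(6.123)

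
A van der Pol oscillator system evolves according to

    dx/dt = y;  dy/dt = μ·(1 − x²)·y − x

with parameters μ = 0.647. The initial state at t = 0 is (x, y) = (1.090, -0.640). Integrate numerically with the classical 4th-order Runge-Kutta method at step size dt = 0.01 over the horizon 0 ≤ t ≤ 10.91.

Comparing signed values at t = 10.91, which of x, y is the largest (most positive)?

t=0.000: state=(1.090, -0.640)
step 1 (dt=0.01): k1=(-0.640, -1.012), k2=(-0.645, -1.011), k3=(-0.645, -1.011), k4=(-0.650, -1.010); state += dt/6·(k1+2k2+2k3+k4)
t=0.010: state=(1.084, -0.650)
t=0.020: state=(1.077, -0.660)
t=0.030: state=(1.070, -0.670)
continuing one RK4 step at a time; state shown every 50 steps (Δt=0.5):
t=0.500: state=(0.644, -1.151)
t=1.000: state=(-0.072, -1.711)
t=1.500: state=(-1.001, -1.831)
t=2.000: state=(-1.684, -0.765)
t=2.500: state=(-1.785, 0.256)
t=3.000: state=(-1.513, 0.787)
t=3.500: state=(-1.012, 1.228)
t=4.000: state=(-0.257, 1.826)
t=4.500: state=(0.800, 2.271)
t=5.000: state=(1.736, 1.201)
t=5.500: state=(1.970, -0.122)
t=6.000: state=(1.744, -0.704)
t=6.500: state=(1.297, -1.088)
t=7.000: state=(0.635, -1.594)
t=7.500: state=(-0.329, -2.246)
t=8.000: state=(-1.442, -1.877)
t=8.500: state=(-1.980, -0.307)
t=9.000: state=(-1.894, 0.524)
t=9.500: state=(-1.526, 0.926)
t=10.000: state=(-0.963, 1.348)
t=10.500: state=(-0.141, 1.977)
t=10.910: state=(0.766, 2.344)
compare at T: x=0.766, y=2.344

largest component: y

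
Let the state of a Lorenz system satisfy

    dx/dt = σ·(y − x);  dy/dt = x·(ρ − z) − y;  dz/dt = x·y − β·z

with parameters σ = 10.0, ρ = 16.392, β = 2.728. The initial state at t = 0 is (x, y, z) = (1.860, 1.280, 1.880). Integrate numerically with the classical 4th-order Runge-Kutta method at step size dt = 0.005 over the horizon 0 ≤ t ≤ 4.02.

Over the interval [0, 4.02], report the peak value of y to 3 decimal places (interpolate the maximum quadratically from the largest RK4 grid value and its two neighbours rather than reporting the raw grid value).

max y = 15.275

t=0.000: state=(1.860, 1.280, 1.880)
step 1 (dt=0.005): k1=(-5.800, 25.712, -2.748), k2=(-5.012, 25.450, -2.629), k3=(-5.038, 25.479, -2.628), k4=(-4.274, 25.243, -2.510); state += dt/6·(k1+2k2+2k3+k4)
t=0.005: state=(1.835, 1.407, 1.867)
t=0.010: state=(1.817, 1.533, 1.855)
t=0.015: state=(1.806, 1.656, 1.844)
continuing one RK4 step at a time; state shown every 40 steps (Δt=0.2):
t=0.200: state=(4.789, 8.124, 3.331)
t=0.400: state=(12.573, 13.135, 21.676)
t=0.600: state=(3.620, -0.680, 19.207)
t=0.800: state=(-0.126, -0.636, 11.011)
t=1.000: state=(-0.844, -1.290, 6.457)
t=1.200: state=(-2.683, -4.349, 4.480)
t=1.400: state=(-8.718, -12.792, 10.671)
t=1.600: state=(-9.145, -4.436, 23.377)
t=1.800: state=(-1.906, -0.417, 14.632)
t=2.000: state=(-1.140, -1.427, 8.641)
t=2.200: state=(-2.777, -4.305, 5.832)
t=2.400: state=(-8.185, -11.842, 10.631)
t=2.600: state=(-9.403, -5.596, 22.762)
t=2.800: state=(-2.615, -1.027, 15.118)
t=3.000: state=(-1.906, -2.388, 9.232)
t=3.200: state=(-4.363, -6.512, 7.440)
t=3.400: state=(-9.896, -11.917, 16.215)
t=3.600: state=(-6.704, -3.115, 20.239)
t=3.800: state=(-2.613, -2.116, 12.995)
t=4.000: state=(-3.461, -4.707, 8.984)
t=4.020: state=(-3.727, -5.146, 8.852)
largest grid value and its neighbours: y(0.340)=15.24211, y(0.345)=15.27261, y(0.350)=15.26835
parabola through these three points peaks at t≈0.347 with y≈15.27509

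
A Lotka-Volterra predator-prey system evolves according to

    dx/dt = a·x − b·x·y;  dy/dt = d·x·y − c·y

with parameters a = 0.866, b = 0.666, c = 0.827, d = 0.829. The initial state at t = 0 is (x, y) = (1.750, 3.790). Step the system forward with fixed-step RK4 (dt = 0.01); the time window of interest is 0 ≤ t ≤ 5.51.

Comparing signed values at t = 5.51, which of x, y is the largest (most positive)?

t=0.000: state=(1.750, 3.790)
step 1 (dt=0.01): k1=(-2.902, 2.364), k2=(-2.891, 2.326), k3=(-2.891, 2.326), k4=(-2.880, 2.287); state += dt/6·(k1+2k2+2k3+k4)
t=0.010: state=(1.721, 3.813)
t=0.020: state=(1.692, 3.836)
t=0.030: state=(1.664, 3.857)
continuing one RK4 step at a time; state shown every 20 steps (Δt=0.2):
t=0.200: state=(1.226, 4.104)
t=0.400: state=(0.840, 4.120)
t=0.600: state=(0.584, 3.923)
t=0.800: state=(0.420, 3.610)
t=1.000: state=(0.316, 3.250)
t=1.200: state=(0.250, 2.886)
t=1.400: state=(0.207, 2.540)
t=1.600: state=(0.179, 2.222)
t=1.800: state=(0.162, 1.937)
t=2.000: state=(0.151, 1.685)
t=2.200: state=(0.146, 1.464)
t=2.400: state=(0.145, 1.271)
t=2.600: state=(0.147, 1.103)
t=2.800: state=(0.152, 0.958)
t=3.000: state=(0.161, 0.834)
t=3.200: state=(0.172, 0.726)
t=3.400: state=(0.187, 0.634)
t=3.600: state=(0.205, 0.555)
t=3.800: state=(0.228, 0.488)
t=4.000: state=(0.255, 0.430)
t=4.200: state=(0.287, 0.381)
t=4.400: state=(0.326, 0.340)
t=4.600: state=(0.371, 0.305)
t=4.800: state=(0.424, 0.276)
t=5.000: state=(0.487, 0.253)
t=5.200: state=(0.561, 0.234)
t=5.400: state=(0.647, 0.219)
t=5.510: state=(0.701, 0.212)
compare at T: x=0.701, y=0.212

largest component: x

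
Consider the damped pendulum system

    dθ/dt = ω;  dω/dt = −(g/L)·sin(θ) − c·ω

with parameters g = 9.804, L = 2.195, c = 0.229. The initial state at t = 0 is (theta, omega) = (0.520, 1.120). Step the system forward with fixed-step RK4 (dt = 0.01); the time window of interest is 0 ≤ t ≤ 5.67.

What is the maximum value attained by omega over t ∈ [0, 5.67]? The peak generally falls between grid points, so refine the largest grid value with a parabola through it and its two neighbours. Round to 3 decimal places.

max omega = 1.188

t=0.000: state=(0.520, 1.120)
step 1 (dt=0.01): k1=(1.120, -2.476), k2=(1.108, -2.495), k3=(1.108, -2.494), k4=(1.095, -2.513); state += dt/6·(k1+2k2+2k3+k4)
t=0.010: state=(0.531, 1.095)
t=0.020: state=(0.542, 1.070)
t=0.030: state=(0.552, 1.044)
continuing one RK4 step at a time; state shown every 20 steps (Δt=0.2):
t=0.200: state=(0.690, 0.567)
t=0.400: state=(0.743, -0.039)
t=0.600: state=(0.677, -0.612)
t=0.800: state=(0.506, -1.076)
t=1.000: state=(0.259, -1.356)
t=1.200: state=(-0.021, -1.398)
t=1.400: state=(-0.284, -1.199)
t=1.600: state=(-0.488, -0.812)
t=1.800: state=(-0.602, -0.316)
t=2.000: state=(-0.613, 0.202)
t=2.200: state=(-0.524, 0.669)
t=2.400: state=(-0.354, 1.014)
t=2.600: state=(-0.131, 1.179)
t=2.800: state=(0.104, 1.136)
t=3.000: state=(0.311, 0.902)
t=3.200: state=(0.456, 0.530)
t=3.400: state=(0.518, 0.092)
t=3.600: state=(0.493, -0.340)
t=3.800: state=(0.387, -0.701)
t=4.000: state=(0.221, -0.934)
t=4.200: state=(0.025, -0.999)
t=4.400: state=(-0.167, -0.890)
t=4.600: state=(-0.321, -0.635)
t=4.800: state=(-0.415, -0.288)
t=5.000: state=(-0.435, 0.090)
t=5.200: state=(-0.381, 0.437)
t=5.400: state=(-0.266, 0.698)
t=5.600: state=(-0.110, 0.831)
t=5.670: state=(-0.052, 0.843)
largest grid value and its neighbours: omega(2.650)=1.18789, omega(2.660)=1.18811, omega(2.670)=1.18780
parabola through these three points peaks at t≈2.659 with omega≈1.18812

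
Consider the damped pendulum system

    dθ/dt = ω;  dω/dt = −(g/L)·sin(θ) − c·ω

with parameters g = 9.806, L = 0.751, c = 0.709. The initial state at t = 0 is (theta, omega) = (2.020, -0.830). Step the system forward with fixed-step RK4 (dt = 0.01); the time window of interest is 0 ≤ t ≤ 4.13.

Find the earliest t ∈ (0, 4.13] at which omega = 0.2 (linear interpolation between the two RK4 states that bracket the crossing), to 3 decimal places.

t=0.000: state=(2.020, -0.830)
step 1 (dt=0.01): k1=(-0.830, -11.173), k2=(-0.886, -11.157), k3=(-0.886, -11.159), k4=(-0.942, -11.144); state += dt/6·(k1+2k2+2k3+k4)
t=0.010: state=(2.011, -0.942)
t=0.020: state=(2.001, -1.053)
t=0.030: state=(1.990, -1.164)
continuing one RK4 step at a time; state shown every 20 steps (Δt=0.2):
t=0.200: state=(1.632, -3.040)
t=0.400: state=(0.824, -4.885)
t=0.600: state=(-0.199, -4.930)
t=0.800: state=(-1.000, -2.854)
t=1.000: state=(-1.306, -0.216)
t=1.030: state=(-1.307, 0.163)
next step: t=1.040: state=(-1.305, 0.288) — omega has crossed 0.2
linear interpolation between t=1.030 (0.16311) and t=1.040 (0.28753) → t≈1.033

t = 1.033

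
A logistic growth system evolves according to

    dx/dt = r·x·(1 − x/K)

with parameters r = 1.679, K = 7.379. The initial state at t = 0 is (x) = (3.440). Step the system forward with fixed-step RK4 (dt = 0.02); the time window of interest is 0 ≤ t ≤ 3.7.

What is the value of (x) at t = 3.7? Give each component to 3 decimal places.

(x) = (7.362)

t=0.000: state=(3.440)
step 1 (dt=0.02): k1=(3.083), k2=(3.086), k3=(3.086), k4=(3.089); state += dt/6·(k1+2k2+2k3+k4)
t=0.020: state=(3.502)
t=0.040: state=(3.564)
t=0.060: state=(3.625)
continuing one RK4 step at a time; state shown every 10 steps (Δt=0.2):
t=0.200: state=(4.058)
t=0.400: state=(4.656)
t=0.600: state=(5.203)
t=0.800: state=(5.681)
t=1.000: state=(6.080)
t=1.200: state=(6.402)
t=1.400: state=(6.653)
t=1.600: state=(6.845)
t=1.800: state=(6.989)
t=2.000: state=(7.096)
t=2.200: state=(7.175)
t=2.400: state=(7.232)
t=2.600: state=(7.273)
t=2.800: state=(7.303)
t=3.000: state=(7.325)
t=3.200: state=(7.340)
t=3.400: state=(7.351)
t=3.600: state=(7.359)
t=3.700: state=(7.362)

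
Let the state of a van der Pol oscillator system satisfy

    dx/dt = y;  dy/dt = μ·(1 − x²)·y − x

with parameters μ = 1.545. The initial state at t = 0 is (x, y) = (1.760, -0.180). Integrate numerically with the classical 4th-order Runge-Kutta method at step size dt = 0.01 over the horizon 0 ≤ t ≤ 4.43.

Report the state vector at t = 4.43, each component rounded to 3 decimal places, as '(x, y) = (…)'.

t=0.000: state=(1.760, -0.180)
step 1 (dt=0.01): k1=(-0.180, -1.177), k2=(-0.186, -1.158), k3=(-0.186, -1.158), k4=(-0.192, -1.139); state += dt/6·(k1+2k2+2k3+k4)
t=0.010: state=(1.758, -0.192)
t=0.020: state=(1.756, -0.203)
t=0.030: state=(1.754, -0.214)
continuing one RK4 step at a time; state shown every 20 steps (Δt=0.2):
t=0.200: state=(1.705, -0.356)
t=0.400: state=(1.622, -0.463)
t=0.600: state=(1.521, -0.548)
t=0.800: state=(1.403, -0.633)
t=1.000: state=(1.266, -0.735)
t=1.200: state=(1.106, -0.872)
t=1.400: state=(0.914, -1.068)
t=1.600: state=(0.673, -1.364)
t=1.800: state=(0.357, -1.822)
t=2.000: state=(-0.070, -2.490)
t=2.200: state=(-0.641, -3.167)
t=2.400: state=(-1.282, -3.016)
t=2.600: state=(-1.764, -1.708)
t=2.800: state=(-1.976, -0.513)
t=3.000: state=(-2.013, 0.058)
t=3.200: state=(-1.975, 0.284)
t=3.400: state=(-1.907, 0.383)
t=3.600: state=(-1.825, 0.439)
t=3.800: state=(-1.732, 0.486)
t=4.000: state=(-1.630, 0.534)
t=4.200: state=(-1.518, 0.592)
t=4.400: state=(-1.392, 0.667)
t=4.430: state=(-1.372, 0.680)

(x, y) = (-1.372, 0.680)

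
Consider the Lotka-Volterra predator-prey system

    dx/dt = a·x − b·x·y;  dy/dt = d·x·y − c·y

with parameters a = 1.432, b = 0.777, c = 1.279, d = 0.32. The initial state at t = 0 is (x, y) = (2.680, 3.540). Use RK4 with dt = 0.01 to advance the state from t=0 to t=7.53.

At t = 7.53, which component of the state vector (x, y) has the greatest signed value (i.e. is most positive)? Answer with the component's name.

largest component: x

t=0.000: state=(2.680, 3.540)
step 1 (dt=0.01): k1=(-3.534, -1.492), k2=(-3.495, -1.509), k3=(-3.495, -1.508), k4=(-3.457, -1.525); state += dt/6·(k1+2k2+2k3+k4)
t=0.010: state=(2.645, 3.525)
t=0.020: state=(2.611, 3.510)
t=0.030: state=(2.577, 3.494)
continuing one RK4 step at a time; state shown every 25 steps (Δt=0.25):
t=0.250: state=(2.009, 3.094)
t=0.500: state=(1.654, 2.597)
t=0.750: state=(1.495, 2.137)
t=1.000: state=(1.468, 1.747)
t=1.250: state=(1.545, 1.430)
t=1.500: state=(1.716, 1.183)
t=1.750: state=(1.989, 0.996)
t=2.000: state=(2.377, 0.860)
t=2.250: state=(2.904, 0.771)
t=2.500: state=(3.595, 0.726)
t=2.750: state=(4.470, 0.727)
t=3.000: state=(5.526, 0.786)
t=3.250: state=(6.702, 0.931)
t=3.500: state=(7.808, 1.210)
t=3.750: state=(8.457, 1.693)
t=4.000: state=(8.150, 2.407)
t=4.250: state=(6.757, 3.193)
t=4.500: state=(4.914, 3.699)
t=4.750: state=(3.390, 3.732)
t=5.000: state=(2.415, 3.407)
t=5.250: state=(1.864, 2.930)
t=5.500: state=(1.584, 2.440)
t=5.750: state=(1.474, 2.001)
t=6.000: state=(1.483, 1.634)
t=6.250: state=(1.590, 1.342)
t=6.500: state=(1.794, 1.115)
t=6.750: state=(2.103, 0.946)
t=7.000: state=(2.534, 0.826)
t=7.250: state=(3.112, 0.751)
t=7.500: state=(3.862, 0.720)
t=7.530: state=(3.964, 0.720)
compare at T: x=3.964, y=0.720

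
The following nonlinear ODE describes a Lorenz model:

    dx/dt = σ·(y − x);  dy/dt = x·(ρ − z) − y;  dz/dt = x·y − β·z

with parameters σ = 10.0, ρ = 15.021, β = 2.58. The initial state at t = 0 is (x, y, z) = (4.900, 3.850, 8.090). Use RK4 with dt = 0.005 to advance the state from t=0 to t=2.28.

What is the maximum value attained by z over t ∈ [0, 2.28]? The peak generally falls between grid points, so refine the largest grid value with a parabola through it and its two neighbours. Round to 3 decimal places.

max z = 18.536

t=0.000: state=(4.900, 3.850, 8.090)
step 1 (dt=0.005): k1=(-10.500, 30.112, -2.007), k2=(-9.485, 29.879, -1.728), k3=(-9.516, 29.894, -1.723), k4=(-8.530, 29.674, -1.443); state += dt/6·(k1+2k2+2k3+k4)
t=0.005: state=(4.852, 3.999, 8.081)
t=0.010: state=(4.815, 4.147, 8.076)
t=0.015: state=(4.786, 4.292, 8.073)
continuing one RK4 step at a time; state shown every 20 steps (Δt=0.1):
t=0.100: state=(5.280, 6.657, 8.563)
t=0.200: state=(7.111, 9.155, 11.020)
t=0.300: state=(8.753, 9.637, 15.402)
t=0.400: state=(8.416, 6.886, 18.405)
t=0.500: state=(6.274, 3.920, 17.648)
t=0.600: state=(4.294, 2.823, 15.109)
t=0.700: state=(3.377, 2.972, 12.602)
t=0.800: state=(3.388, 3.775, 10.714)
t=0.900: state=(4.106, 5.144, 9.737)
t=1.000: state=(5.432, 7.011, 10.092)
t=1.100: state=(7.097, 8.699, 12.238)
t=1.200: state=(8.224, 8.661, 15.549)
t=1.300: state=(7.769, 6.496, 17.497)
t=1.400: state=(6.114, 4.346, 16.778)
t=1.500: state=(4.627, 3.523, 14.745)
t=1.600: state=(3.960, 3.715, 12.711)
t=1.700: state=(4.080, 4.537, 11.253)
t=1.800: state=(4.828, 5.843, 10.723)
t=1.900: state=(6.031, 7.358, 11.475)
t=2.000: state=(7.269, 8.275, 13.562)
t=2.100: state=(7.756, 7.630, 15.903)
t=2.200: state=(7.041, 5.859, 16.732)
t=2.280: state=(5.995, 4.677, 16.065)
largest grid value and its neighbours: z(0.420)=18.53016, z(0.425)=18.53576, z(0.430)=18.53161
parabola through these three points peaks at t≈0.425 with z≈18.53579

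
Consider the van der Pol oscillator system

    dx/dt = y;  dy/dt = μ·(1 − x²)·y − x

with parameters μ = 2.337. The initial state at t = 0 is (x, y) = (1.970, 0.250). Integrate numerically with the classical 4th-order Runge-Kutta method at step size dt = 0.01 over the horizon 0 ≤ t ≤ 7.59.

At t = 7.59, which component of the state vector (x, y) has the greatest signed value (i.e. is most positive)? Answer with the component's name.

largest component: y

t=0.000: state=(1.970, 0.250)
step 1 (dt=0.01): k1=(0.250, -3.653), k2=(0.232, -3.534), k3=(0.232, -3.538), k4=(0.215, -3.422); state += dt/6·(k1+2k2+2k3+k4)
t=0.010: state=(1.972, 0.215)
t=0.020: state=(1.974, 0.182)
t=0.030: state=(1.976, 0.151)
continuing one RK4 step at a time; state shown every 25 steps (Δt=0.25):
t=0.250: state=(1.962, -0.192)
t=0.500: state=(1.901, -0.282)
t=0.750: state=(1.826, -0.315)
t=1.000: state=(1.744, -0.342)
t=1.250: state=(1.654, -0.373)
t=1.500: state=(1.556, -0.413)
t=1.750: state=(1.447, -0.467)
t=2.000: state=(1.321, -0.544)
t=2.250: state=(1.171, -0.662)
t=2.500: state=(0.983, -0.861)
t=2.750: state=(0.726, -1.235)
t=3.000: state=(0.332, -2.023)
t=3.250: state=(-0.352, -3.564)
t=3.500: state=(-1.358, -3.787)
t=3.750: state=(-1.943, -0.964)
t=4.000: state=(-2.020, 0.068)
t=4.250: state=(-1.975, 0.249)
t=4.500: state=(-1.906, 0.292)
t=4.750: state=(-1.830, 0.316)
t=5.000: state=(-1.748, 0.341)
t=5.250: state=(-1.659, 0.372)
t=5.500: state=(-1.562, 0.411)
t=5.750: state=(-1.453, 0.464)
t=6.000: state=(-1.328, 0.539)
t=6.250: state=(-1.180, 0.655)
t=6.500: state=(-0.994, 0.848)
t=6.750: state=(-0.742, 1.209)
t=7.000: state=(-0.358, 1.966)
t=7.250: state=(0.307, 3.475)
t=7.500: state=(1.309, 3.893)
t=7.590: state=(1.619, 2.926)
compare at T: x=1.619, y=2.926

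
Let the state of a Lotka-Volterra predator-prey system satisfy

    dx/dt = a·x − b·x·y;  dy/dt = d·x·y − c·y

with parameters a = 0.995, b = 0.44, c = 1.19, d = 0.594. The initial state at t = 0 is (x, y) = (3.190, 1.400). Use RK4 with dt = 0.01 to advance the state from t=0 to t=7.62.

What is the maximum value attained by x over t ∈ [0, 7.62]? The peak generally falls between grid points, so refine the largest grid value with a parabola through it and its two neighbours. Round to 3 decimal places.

max x = 3.594

t=0.000: state=(3.190, 1.400)
step 1 (dt=0.01): k1=(1.209, 0.987), k2=(1.204, 0.995), k3=(1.204, 0.995), k4=(1.200, 1.004); state += dt/6·(k1+2k2+2k3+k4)
t=0.010: state=(3.202, 1.410)
t=0.020: state=(3.214, 1.420)
t=0.030: state=(3.226, 1.430)
continuing one RK4 step at a time; state shown every 25 steps (Δt=0.25):
t=0.250: state=(3.453, 1.705)
t=0.500: state=(3.588, 2.140)
t=0.750: state=(3.529, 2.703)
t=1.000: state=(3.248, 3.329)
t=1.250: state=(2.798, 3.879)
t=1.500: state=(2.295, 4.205)
t=1.750: state=(1.845, 4.241)
t=2.000: state=(1.498, 4.032)
t=2.250: state=(1.256, 3.669)
t=2.500: state=(1.101, 3.243)
t=2.750: state=(1.012, 2.816)
t=3.000: state=(0.974, 2.423)
t=3.250: state=(0.975, 2.078)
t=3.500: state=(1.012, 1.788)
t=3.750: state=(1.080, 1.551)
t=4.000: state=(1.181, 1.362)
t=4.250: state=(1.315, 1.216)
t=4.500: state=(1.484, 1.112)
t=4.750: state=(1.691, 1.044)
t=5.000: state=(1.937, 1.015)
t=5.250: state=(2.221, 1.026)
t=5.500: state=(2.537, 1.084)
t=5.750: state=(2.871, 1.203)
t=6.000: state=(3.193, 1.402)
t=6.250: state=(3.454, 1.708)
t=6.500: state=(3.589, 2.144)
t=6.750: state=(3.528, 2.708)
t=7.000: state=(3.245, 3.335)
t=7.250: state=(2.794, 3.883)
t=7.500: state=(2.290, 4.206)
t=7.620: state=(2.063, 4.258)
largest grid value and its neighbours: x(0.550)=3.59396, x(0.560)=3.59409, x(0.570)=3.59387
parabola through these three points peaks at t≈0.559 with x≈3.59409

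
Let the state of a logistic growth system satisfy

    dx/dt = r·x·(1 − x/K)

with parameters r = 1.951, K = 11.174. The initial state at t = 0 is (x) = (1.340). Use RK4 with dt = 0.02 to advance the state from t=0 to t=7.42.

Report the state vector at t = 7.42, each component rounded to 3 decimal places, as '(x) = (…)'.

(x) = (11.174)

t=0.000: state=(1.340)
step 1 (dt=0.02): k1=(2.301), k2=(2.335), k3=(2.335), k4=(2.370); state += dt/6·(k1+2k2+2k3+k4)
t=0.020: state=(1.387)
t=0.040: state=(1.435)
t=0.060: state=(1.484)
continuing one RK4 step at a time; state shown every 25 steps (Δt=0.5):
t=0.500: state=(2.966)
t=1.000: state=(5.469)
t=1.500: state=(8.020)
t=2.000: state=(9.731)
t=2.500: state=(10.583)
t=3.000: state=(10.943)
t=3.500: state=(11.086)
t=4.000: state=(11.141)
t=4.500: state=(11.161)
t=5.000: state=(11.169)
t=5.500: state=(11.172)
t=6.000: state=(11.173)
t=6.500: state=(11.174)
t=7.000: state=(11.174)
t=7.420: state=(11.174)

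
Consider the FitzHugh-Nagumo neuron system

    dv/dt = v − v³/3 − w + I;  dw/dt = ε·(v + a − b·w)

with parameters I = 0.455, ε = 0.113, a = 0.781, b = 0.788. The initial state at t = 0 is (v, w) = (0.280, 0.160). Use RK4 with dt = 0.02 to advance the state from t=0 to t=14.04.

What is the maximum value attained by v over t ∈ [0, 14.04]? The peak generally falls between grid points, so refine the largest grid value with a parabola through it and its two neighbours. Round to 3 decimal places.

t=0.000: state=(0.280, 0.160)
step 1 (dt=0.02): k1=(0.568, 0.106), k2=(0.572, 0.106), k3=(0.572, 0.106), k4=(0.576, 0.107); state += dt/6·(k1+2k2+2k3+k4)
t=0.020: state=(0.291, 0.162)
t=0.040: state=(0.303, 0.164)
t=0.060: state=(0.315, 0.166)
continuing one RK4 step at a time; state shown every 25 steps (Δt=0.5):
t=0.500: state=(0.617, 0.221)
t=1.000: state=(1.027, 0.299)
t=1.500: state=(1.383, 0.397)
t=2.000: state=(1.575, 0.505)
t=2.500: state=(1.631, 0.615)
t=3.000: state=(1.618, 0.722)
t=3.500: state=(1.577, 0.822)
t=4.000: state=(1.524, 0.915)
t=4.500: state=(1.463, 1.001)
t=5.000: state=(1.397, 1.079)
t=5.500: state=(1.326, 1.151)
t=6.000: state=(1.249, 1.215)
t=6.500: state=(1.165, 1.272)
t=7.000: state=(1.069, 1.322)
t=7.500: state=(0.958, 1.363)
t=8.000: state=(0.822, 1.396)
t=8.500: state=(0.646, 1.420)
t=9.000: state=(0.400, 1.430)
t=9.500: state=(0.023, 1.423)
t=10.000: state=(-0.575, 1.390)
t=10.500: state=(-1.335, 1.320)
t=11.000: state=(-1.829, 1.216)
t=11.500: state=(-1.965, 1.100)
t=12.000: state=(-1.968, 0.987)
t=12.500: state=(-1.939, 0.879)
t=13.000: state=(-1.904, 0.778)
t=13.500: state=(-1.867, 0.683)
t=14.000: state=(-1.830, 0.594)
t=14.040: state=(-1.827, 0.587)
largest grid value and its neighbours: v(2.580)=1.63174, v(2.600)=1.63181, v(2.620)=1.63179
parabola through these three points peaks at t≈2.606 with v≈1.63181

max v = 1.632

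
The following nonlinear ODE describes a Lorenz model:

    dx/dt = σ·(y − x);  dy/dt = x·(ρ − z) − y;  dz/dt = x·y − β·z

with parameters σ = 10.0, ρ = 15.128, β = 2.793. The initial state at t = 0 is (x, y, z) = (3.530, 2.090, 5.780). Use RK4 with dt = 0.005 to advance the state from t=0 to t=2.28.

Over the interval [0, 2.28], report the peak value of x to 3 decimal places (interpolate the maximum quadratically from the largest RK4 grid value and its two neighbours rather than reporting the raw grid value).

t=0.000: state=(3.530, 2.090, 5.780)
step 1 (dt=0.005): k1=(-14.400, 30.908, -8.766), k2=(-13.267, 30.571, -8.510), k3=(-13.304, 30.596, -8.508), k4=(-12.205, 30.281, -8.256); state += dt/6·(k1+2k2+2k3+k4)
t=0.005: state=(3.464, 2.243, 5.737)
t=0.010: state=(3.408, 2.393, 5.697)
t=0.015: state=(3.362, 2.541, 5.660)
continuing one RK4 step at a time; state shown every 20 steps (Δt=0.1):
t=0.100: state=(3.684, 4.990, 5.442)
t=0.200: state=(5.762, 8.517, 6.914)
t=0.300: state=(8.809, 11.745, 11.955)
t=0.400: state=(10.396, 10.047, 18.915)
t=0.500: state=(8.102, 4.500, 20.273)
t=0.600: state=(4.655, 1.835, 16.919)
t=0.700: state=(2.734, 1.640, 13.295)
t=0.800: state=(2.237, 2.235, 10.451)
t=0.900: state=(2.606, 3.324, 8.478)
t=1.000: state=(3.682, 5.139, 7.565)
t=1.100: state=(5.555, 7.830, 8.358)
t=1.200: state=(8.011, 10.391, 11.902)
t=1.300: state=(9.526, 9.764, 17.187)
t=1.400: state=(8.263, 5.798, 19.203)
t=1.500: state=(5.577, 3.104, 17.069)
t=1.600: state=(3.752, 2.608, 13.984)
t=1.700: state=(3.195, 3.157, 11.409)
t=1.800: state=(3.572, 4.336, 9.712)
t=1.900: state=(4.697, 6.175, 9.237)
t=2.000: state=(6.457, 8.412, 10.591)
t=2.100: state=(8.254, 9.629, 14.021)
t=2.200: state=(8.689, 8.053, 17.425)
t=2.280: state=(7.598, 5.691, 17.966)
largest grid value and its neighbours: x(0.385)=10.39686, x(0.390)=10.40791, x(0.395)=10.40763
parabola through these three points peaks at t≈0.392 with x≈10.40919

max x = 10.409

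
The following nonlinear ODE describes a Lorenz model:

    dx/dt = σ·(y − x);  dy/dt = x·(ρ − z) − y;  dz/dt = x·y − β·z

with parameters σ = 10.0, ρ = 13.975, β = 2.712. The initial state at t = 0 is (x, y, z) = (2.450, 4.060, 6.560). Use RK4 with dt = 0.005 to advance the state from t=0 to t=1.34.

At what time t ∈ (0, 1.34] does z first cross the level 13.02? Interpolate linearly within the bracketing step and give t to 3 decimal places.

t = 0.301

t=0.000: state=(2.450, 4.060, 6.560)
step 1 (dt=0.005): k1=(16.100, 14.107, -7.844), k2=(16.050, 14.419, -7.539), k3=(16.059, 14.415, -7.540), k4=(16.018, 14.725, -7.233); state += dt/6·(k1+2k2+2k3+k4)
t=0.005: state=(2.530, 4.132, 6.522)
t=0.010: state=(2.610, 4.207, 6.488)
t=0.015: state=(2.690, 4.285, 6.456)
continuing one RK4 step at a time; state shown every 10 steps (Δt=0.05):
t=0.050: state=(3.256, 4.915, 6.329)
t=0.100: state=(4.141, 6.045, 6.476)
t=0.150: state=(5.170, 7.384, 7.122)
t=0.200: state=(6.340, 8.774, 8.407)
t=0.250: state=(7.554, 9.903, 10.404)
t=0.300: state=(8.599, 10.324, 12.955)
next step: t=0.305: state=(8.682, 10.311, 13.223) — z has crossed 13.02
linear interpolation between t=0.300 (12.95498) and t=0.305 (13.22330) → t≈0.301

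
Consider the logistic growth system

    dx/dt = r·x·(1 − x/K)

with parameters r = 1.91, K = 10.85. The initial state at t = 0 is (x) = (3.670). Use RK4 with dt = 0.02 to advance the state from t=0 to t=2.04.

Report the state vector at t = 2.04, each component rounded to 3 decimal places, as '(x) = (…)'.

t=0.000: state=(3.670)
step 1 (dt=0.02): k1=(4.639), k2=(4.667), k3=(4.667), k4=(4.695); state += dt/6·(k1+2k2+2k3+k4)
t=0.020: state=(3.763)
t=0.040: state=(3.858)
t=0.060: state=(3.953)
continuing one RK4 step at a time; state shown every 5 steps (Δt=0.1):
t=0.100: state=(4.147)
t=0.200: state=(4.646)
t=0.300: state=(5.159)
t=0.400: state=(5.677)
t=0.500: state=(6.190)
t=0.600: state=(6.689)
t=0.700: state=(7.167)
t=0.800: state=(7.617)
t=0.900: state=(8.033)
t=1.000: state=(8.413)
t=1.100: state=(8.755)
t=1.200: state=(9.059)
t=1.300: state=(9.327)
t=1.400: state=(9.560)
t=1.500: state=(9.762)
t=1.600: state=(9.935)
t=1.700: state=(10.083)
t=1.800: state=(10.208)
t=1.900: state=(10.314)
t=2.000: state=(10.404)
t=2.040: state=(10.435)

(x) = (10.435)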